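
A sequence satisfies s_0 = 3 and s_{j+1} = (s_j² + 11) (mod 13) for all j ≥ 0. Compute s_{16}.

Listing terms: s_0 = 3, s_1 = 7, s_2 = 8, s_3 = 10, s_4 = 7.
Since s_4 = s_1 = 7, the sequence is eventually periodic: after a pre-period of length 1 it cycles with period 3.
For j ≥ 1, s_j depends only on (j - 1) mod 3. (16 - 1) mod 3 = 0, so s_{16} = s_1 = 7.

7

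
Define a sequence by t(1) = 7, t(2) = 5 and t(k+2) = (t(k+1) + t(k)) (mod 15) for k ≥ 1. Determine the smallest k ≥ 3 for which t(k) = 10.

We have t(1) = 7,  t(2) = 5,  t(3) = 12,  t(4) = 2,  t(5) = 14,  t(6) = 1,  t(7) = 0,  t(8) = 1,  t(9) = 1,  t(10) = 2,  t(11) = 3,  t(12) = 5,  t(13) = 8,  t(14) = 13,  t(15) = 6,  t(16) = 4,  t(17) = 10,  t(18) = 14,  t(19) = 9,  t(20) = 8,  t(21) = 2,  t(22) = 10,  t(23) = 12,  t(24) = 7,  t(25) = 4,  t(26) = 11,  t(27) = 0,  t(28) = 11,  t(29) = 11,  t(30) = 7,  t(31) = 3,  t(32) = 10,  t(33) = 13,  t(34) = 8,  t(35) = 6,  t(36) = 14,  t(37) = 5,  t(38) = 4,  t(39) = 9,  t(40) = 13,  t(41) = 7,  t(42) = 5.
Since (t(41), t(42)) = (t(1), t(2)) = (7, 5) (two consecutive terms determine the rest), the sequence is periodic with period 40.
The value 10 first appears (with k ≥ 3) at t(17).

17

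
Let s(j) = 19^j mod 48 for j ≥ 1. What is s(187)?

43

We have s(1) = 19, s(2) = 25, s(3) = 43, s(4) = 1, s(5) = 19.
Since s(5) = s(1) = 19, the sequence is periodic with period 4.
So s(187) = s(1 + ((187-1) mod 4)) = s(3) = 43.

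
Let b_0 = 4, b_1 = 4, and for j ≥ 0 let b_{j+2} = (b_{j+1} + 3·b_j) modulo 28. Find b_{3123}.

Listing terms: b_0 = 4; b_1 = 4; b_2 = 16; b_3 = 0; b_4 = 20; b_5 = 20; b_6 = 24; b_7 = 0; b_8 = 16; b_9 = 16; b_{10} = 8; b_{11} = 0; b_{12} = 24; b_{13} = 24; b_{14} = 12; b_{15} = 0; b_{16} = 8; b_{17} = 8; b_{18} = 4; b_{19} = 0; b_{20} = 12; b_{21} = 12; b_{22} = 20; b_{23} = 0; b_{24} = 4; b_{25} = 4.
The sequence repeats with period 24.
(3123 - 0) mod 24 = 3, so b_{3123} = b_3 = 0.

0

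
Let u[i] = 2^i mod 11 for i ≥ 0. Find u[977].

7

Listing terms: u[0] = 1,  u[1] = 2,  u[2] = 4,  u[3] = 8,  u[4] = 5,  u[5] = 10,  u[6] = 9,  u[7] = 7,  u[8] = 3,  u[9] = 6,  u[10] = 1.
The sequence repeats with period 10.
So u[977] = u[0 + ((977-0) mod 10)] = u[7] = 7.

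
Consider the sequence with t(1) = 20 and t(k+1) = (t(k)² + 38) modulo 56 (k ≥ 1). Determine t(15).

26

Listing terms: t(1) = 20; t(2) = 46; t(3) = 26; t(4) = 42; t(5) = 10; t(6) = 26.
Since t(6) = t(3) = 26, the sequence is eventually periodic: after a pre-period of length 2 it cycles with period 3.
For k ≥ 3, t(k) depends only on (k - 3) mod 3. (15 - 3) mod 3 = 0, so t(15) = t(3) = 26.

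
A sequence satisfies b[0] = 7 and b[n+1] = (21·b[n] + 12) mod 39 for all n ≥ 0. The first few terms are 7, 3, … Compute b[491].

27

Listing terms: b[0] = 7, b[1] = 3, b[2] = 36, b[3] = 27, b[4] = 33, b[5] = 3.
Since b[5] = b[1] = 3, the sequence is eventually periodic: after a pre-period of length 1 it cycles with period 4.
For n ≥ 1, b[n] depends only on (n - 1) mod 4. (491 - 1) mod 4 = 2, so b[491] = b[3] = 27.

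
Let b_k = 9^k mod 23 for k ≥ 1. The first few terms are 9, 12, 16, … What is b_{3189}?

18

Listing terms: b_1 = 9,  b_2 = 12,  b_3 = 16,  b_4 = 6,  b_5 = 8,  b_6 = 3,  b_7 = 4,  b_8 = 13,  b_9 = 2,  b_{10} = 18,  b_{11} = 1,  b_{12} = 9.
Since b_{12} = b_1 = 9, the sequence is periodic with period 11.
So b_{3189} = b_{1 + ((3189-1) mod 11)} = b_{10} = 18.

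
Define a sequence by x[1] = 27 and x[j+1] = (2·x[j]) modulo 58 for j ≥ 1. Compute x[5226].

16

Computing terms: x[1] = 27, x[2] = 54, x[3] = 50, x[4] = 42, x[5] = 26, x[6] = 52, x[7] = 46, x[8] = 34, x[9] = 10, x[10] = 20, x[11] = 40, x[12] = 22, x[13] = 44, x[14] = 30, x[15] = 2, x[16] = 4, x[17] = 8, x[18] = 16, x[19] = 32, x[20] = 6, x[21] = 12, x[22] = 24, x[23] = 48, x[24] = 38, x[25] = 18, x[26] = 36, x[27] = 14, x[28] = 28, x[29] = 56, x[30] = 54.
Since x[30] = x[2] = 54, the sequence is eventually periodic: after a pre-period of length 1 it cycles with period 28.
For j ≥ 2, x[j] depends only on (j - 2) mod 28. (5226 - 2) mod 28 = 16, so x[5226] = x[18] = 16.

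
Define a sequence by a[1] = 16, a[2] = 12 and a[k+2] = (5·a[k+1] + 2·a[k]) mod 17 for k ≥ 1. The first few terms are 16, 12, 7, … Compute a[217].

16

Listing terms: a[1] = 16, a[2] = 12, a[3] = 7, a[4] = 8, a[5] = 3, a[6] = 14, a[7] = 8, a[8] = 0, a[9] = 16, a[10] = 12.
Since (a[9], a[10]) = (a[1], a[2]) = (16, 12) (two consecutive terms determine the rest), the sequence is periodic with period 8.
(217 - 1) mod 8 = 0, so a[217] = a[1] = 16.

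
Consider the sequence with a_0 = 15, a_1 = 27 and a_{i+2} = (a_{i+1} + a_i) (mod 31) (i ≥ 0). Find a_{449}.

Computing terms: a_0 = 15,  a_1 = 27,  a_2 = 11,  a_3 = 7,  a_4 = 18,  a_5 = 25,  a_6 = 12,  a_7 = 6,  a_8 = 18,  a_9 = 24,  a_{10} = 11,  a_{11} = 4,  a_{12} = 15,  a_{13} = 19,  a_{14} = 3,  a_{15} = 22,  a_{16} = 25,  a_{17} = 16,  a_{18} = 10,  a_{19} = 26,  a_{20} = 5,  a_{21} = 0,  a_{22} = 5,  a_{23} = 5,  a_{24} = 10,  a_{25} = 15,  a_{26} = 25,  a_{27} = 9,  a_{28} = 3,  a_{29} = 12,  a_{30} = 15,  a_{31} = 27.
Since (a_{30}, a_{31}) = (a_0, a_1) = (15, 27) (two consecutive terms determine the rest), the sequence is periodic with period 30.
So a_{449} = a_{0 + ((449-0) mod 30)} = a_{29} = 12.

12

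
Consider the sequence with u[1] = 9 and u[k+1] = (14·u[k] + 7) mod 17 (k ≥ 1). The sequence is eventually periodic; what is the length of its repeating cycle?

16

u[1] = 9, u[2] = 14, u[3] = 16, u[4] = 10, u[5] = 11, u[6] = 8, u[7] = 0, u[8] = 7, u[9] = 3, u[10] = 15, u[11] = 13, u[12] = 2, u[13] = 1, u[14] = 4, u[15] = 12, u[16] = 5, u[17] = 9.
Since u[17] = u[1] = 9, the sequence is periodic with period 16.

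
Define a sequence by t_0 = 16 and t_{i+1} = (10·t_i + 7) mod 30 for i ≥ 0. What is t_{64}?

17

t_0 = 16,  t_1 = 17,  t_2 = 27,  t_3 = 7,  t_4 = 17.
Since t_4 = t_1 = 17, the sequence is eventually periodic: after a pre-period of length 1 it cycles with period 3.
For i ≥ 1, t_i depends only on (i - 1) mod 3. (64 - 1) mod 3 = 0, so t_{64} = t_1 = 17.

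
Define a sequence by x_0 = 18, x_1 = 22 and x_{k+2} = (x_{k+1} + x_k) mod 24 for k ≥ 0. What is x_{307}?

14

We have x_0 = 18, x_1 = 22, x_2 = 16, x_3 = 14, x_4 = 6, x_5 = 20, x_6 = 2, x_7 = 22, x_8 = 0, x_9 = 22, x_{10} = 22, x_{11} = 20, x_{12} = 18, x_{13} = 14, x_{14} = 8, x_{15} = 22, x_{16} = 6, x_{17} = 4, x_{18} = 10, x_{19} = 14, x_{20} = 0, x_{21} = 14, x_{22} = 14, x_{23} = 4, x_{24} = 18, x_{25} = 22.
The sequence repeats with period 24.
(307 - 0) mod 24 = 19, so x_{307} = x_{19} = 14.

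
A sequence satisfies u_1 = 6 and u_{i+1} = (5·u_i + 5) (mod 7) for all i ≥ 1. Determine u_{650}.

0

We have u_1 = 6, u_2 = 0, u_3 = 5, u_4 = 2, u_5 = 1, u_6 = 3, u_7 = 6.
Since u_7 = u_1 = 6, the sequence is periodic with period 6.
(650 - 1) mod 6 = 1, so u_{650} = u_2 = 0.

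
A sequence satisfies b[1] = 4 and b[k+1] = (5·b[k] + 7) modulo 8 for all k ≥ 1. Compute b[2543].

Listing terms: b[1] = 4; b[2] = 3; b[3] = 6; b[4] = 5; b[5] = 0; b[6] = 7; b[7] = 2; b[8] = 1; b[9] = 4.
Since b[9] = b[1] = 4, the sequence is periodic with period 8.
So b[2543] = b[1 + ((2543-1) mod 8)] = b[7] = 2.

2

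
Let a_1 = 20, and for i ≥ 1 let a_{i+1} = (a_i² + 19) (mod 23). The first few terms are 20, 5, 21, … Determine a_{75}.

2

Computing terms: a_1 = 20,  a_2 = 5,  a_3 = 21,  a_4 = 0,  a_5 = 19,  a_6 = 12,  a_7 = 2,  a_8 = 0.
Since a_8 = a_4 = 0, the sequence is eventually periodic: after a pre-period of length 3 it cycles with period 4.
For i ≥ 4, a_i depends only on (i - 4) mod 4. (75 - 4) mod 4 = 3, so a_{75} = a_7 = 2.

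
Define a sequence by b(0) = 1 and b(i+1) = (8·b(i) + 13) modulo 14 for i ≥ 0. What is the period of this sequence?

We have b(0) = 1, b(1) = 7, b(2) = 13, b(3) = 5, b(4) = 11, b(5) = 3, b(6) = 9, b(7) = 1.
The sequence repeats with period 7.

7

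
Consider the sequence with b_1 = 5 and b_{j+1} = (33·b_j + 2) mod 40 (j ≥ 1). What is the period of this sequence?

4

We have b_1 = 5; b_2 = 7; b_3 = 33; b_4 = 11; b_5 = 5.
The sequence repeats with period 4.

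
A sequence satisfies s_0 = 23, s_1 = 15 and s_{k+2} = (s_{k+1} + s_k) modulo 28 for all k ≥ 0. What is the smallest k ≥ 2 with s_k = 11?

6

Listing terms: s_0 = 23, s_1 = 15, s_2 = 10, s_3 = 25, s_4 = 7, s_5 = 4, s_6 = 11, s_7 = 15, s_8 = 26, s_9 = 13, s_{10} = 11, s_{11} = 24, s_{12} = 7, s_{13} = 3, s_{14} = 10, s_{15} = 13, s_{16} = 23, s_{17} = 8, s_{18} = 3, s_{19} = 11, s_{20} = 14, s_{21} = 25, s_{22} = 11, s_{23} = 8, s_{24} = 19, s_{25} = 27, s_{26} = 18, s_{27} = 17, s_{28} = 7, s_{29} = 24, s_{30} = 3, s_{31} = 27, s_{32} = 2, s_{33} = 1, s_{34} = 3, s_{35} = 4, s_{36} = 7, s_{37} = 11, s_{38} = 18, s_{39} = 1, s_{40} = 19, s_{41} = 20, s_{42} = 11, s_{43} = 3, s_{44} = 14, s_{45} = 17, s_{46} = 3, s_{47} = 20, s_{48} = 23, s_{49} = 15.
Since (s_{48}, s_{49}) = (s_0, s_1) = (23, 15) (two consecutive terms determine the rest), the sequence is periodic with period 48.
The value 11 first appears (with k ≥ 2) at s_6.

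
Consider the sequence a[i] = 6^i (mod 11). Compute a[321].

6

Computing terms: a[1] = 6, a[2] = 3, a[3] = 7, a[4] = 9, a[5] = 10, a[6] = 5, a[7] = 8, a[8] = 4, a[9] = 2, a[10] = 1, a[11] = 6.
Since a[11] = a[1] = 6, the sequence is periodic with period 10.
(321 - 1) mod 10 = 0, so a[321] = a[1] = 6.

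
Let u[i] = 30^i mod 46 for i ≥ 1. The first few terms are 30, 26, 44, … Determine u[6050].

Listing terms: u[1] = 30; u[2] = 26; u[3] = 44; u[4] = 32; u[5] = 40; u[6] = 4; u[7] = 28; u[8] = 12; u[9] = 38; u[10] = 36; u[11] = 22; u[12] = 16; u[13] = 20; u[14] = 2; u[15] = 14; u[16] = 6; u[17] = 42; u[18] = 18; u[19] = 34; u[20] = 8; u[21] = 10; u[22] = 24; u[23] = 30.
The sequence repeats with period 22.
So u[6050] = u[1 + ((6050-1) mod 22)] = u[22] = 24.

24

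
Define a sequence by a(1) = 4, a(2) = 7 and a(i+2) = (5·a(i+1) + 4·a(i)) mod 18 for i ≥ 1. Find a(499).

3

Computing terms: a(1) = 4; a(2) = 7; a(3) = 15; a(4) = 13; a(5) = 17; a(6) = 11; a(7) = 15; a(8) = 11; a(9) = 7; a(10) = 7; a(11) = 9; a(12) = 1; a(13) = 5; a(14) = 11; a(15) = 3; a(16) = 5; a(17) = 1; a(18) = 7; a(19) = 3; a(20) = 7; a(21) = 11; a(22) = 11; a(23) = 9; a(24) = 17; a(25) = 13; a(26) = 7; a(27) = 15.
Since (a(26), a(27)) = (a(2), a(3)) = (7, 15) (two consecutive terms determine the rest), the sequence is eventually periodic: after a pre-period of length 1 it cycles with period 24.
For i ≥ 2, a(i) depends only on (i - 2) mod 24. (499 - 2) mod 24 = 17, so a(499) = a(19) = 3.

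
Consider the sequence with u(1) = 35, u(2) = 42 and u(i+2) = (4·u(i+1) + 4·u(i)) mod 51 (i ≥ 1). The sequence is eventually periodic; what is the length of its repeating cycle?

Listing terms: u(1) = 35; u(2) = 42; u(3) = 2; u(4) = 23; u(5) = 49; u(6) = 33; u(7) = 22; u(8) = 16; u(9) = 50; u(10) = 9; u(11) = 32; u(12) = 11; u(13) = 19; u(14) = 18; u(15) = 46; u(16) = 1; u(17) = 35; u(18) = 42.
The sequence repeats with period 16.

16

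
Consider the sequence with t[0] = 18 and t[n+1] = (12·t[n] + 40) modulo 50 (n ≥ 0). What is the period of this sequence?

t[0] = 18; t[1] = 6; t[2] = 12; t[3] = 34; t[4] = 48; t[5] = 16; t[6] = 32; t[7] = 24; t[8] = 28; t[9] = 26; t[10] = 2; t[11] = 14; t[12] = 8; t[13] = 36; t[14] = 22; t[15] = 4; t[16] = 38; t[17] = 46; t[18] = 42; t[19] = 44; t[20] = 18.
The sequence repeats with period 20.

20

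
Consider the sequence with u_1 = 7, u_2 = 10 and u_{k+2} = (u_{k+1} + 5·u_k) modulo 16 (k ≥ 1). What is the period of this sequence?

24

We have u_1 = 7, u_2 = 10, u_3 = 13, u_4 = 15, u_5 = 0, u_6 = 11, u_7 = 11, u_8 = 2, u_9 = 9, u_{10} = 3, u_{11} = 0, u_{12} = 15, u_{13} = 15, u_{14} = 10, u_{15} = 5, u_{16} = 7, u_{17} = 0, u_{18} = 3, u_{19} = 3, u_{20} = 2, u_{21} = 1, u_{22} = 11, u_{23} = 0, u_{24} = 7, u_{25} = 7, u_{26} = 10.
The sequence repeats with period 24.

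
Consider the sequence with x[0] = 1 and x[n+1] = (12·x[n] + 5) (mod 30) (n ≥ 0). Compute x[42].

Listing terms: x[0] = 1,  x[1] = 17,  x[2] = 29,  x[3] = 23,  x[4] = 11,  x[5] = 17.
Since x[5] = x[1] = 17, the sequence is eventually periodic: after a pre-period of length 1 it cycles with period 4.
For n ≥ 1, x[n] depends only on (n - 1) mod 4. (42 - 1) mod 4 = 1, so x[42] = x[2] = 29.

29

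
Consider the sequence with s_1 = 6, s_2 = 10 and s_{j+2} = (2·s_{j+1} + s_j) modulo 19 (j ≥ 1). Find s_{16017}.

We have s_1 = 6; s_2 = 10; s_3 = 7; s_4 = 5; s_5 = 17; s_6 = 1; s_7 = 0; s_8 = 1; s_9 = 2; s_{10} = 5; s_{11} = 12; s_{12} = 10; s_{13} = 13; s_{14} = 17; s_{15} = 9; s_{16} = 16; s_{17} = 3; s_{18} = 3; s_{19} = 9; s_{20} = 2; s_{21} = 13; s_{22} = 9; s_{23} = 12; s_{24} = 14; s_{25} = 2; s_{26} = 18; s_{27} = 0; s_{28} = 18; s_{29} = 17; s_{30} = 14; s_{31} = 7; s_{32} = 9; s_{33} = 6; s_{34} = 2; s_{35} = 10; s_{36} = 3; s_{37} = 16; s_{38} = 16; s_{39} = 10; s_{40} = 17; s_{41} = 6; s_{42} = 10.
The sequence repeats with period 40.
So s_{16017} = s_{1 + ((16017-1) mod 40)} = s_{17} = 3.

3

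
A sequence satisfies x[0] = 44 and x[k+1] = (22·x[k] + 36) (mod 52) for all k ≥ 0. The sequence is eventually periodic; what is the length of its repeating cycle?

3

x[0] = 44, x[1] = 16, x[2] = 24, x[3] = 44.
Since x[3] = x[0] = 44, the sequence is periodic with period 3.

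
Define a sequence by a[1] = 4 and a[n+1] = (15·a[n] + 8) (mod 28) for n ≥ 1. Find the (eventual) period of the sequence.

Computing terms: a[1] = 4,  a[2] = 12,  a[3] = 20,  a[4] = 0,  a[5] = 8,  a[6] = 16,  a[7] = 24,  a[8] = 4.
Since a[8] = a[1] = 4, the sequence is periodic with period 7.

7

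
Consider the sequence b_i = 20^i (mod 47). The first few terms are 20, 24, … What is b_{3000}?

25

We have b_1 = 20; b_2 = 24; b_3 = 10; b_4 = 12; b_5 = 5; b_6 = 6; b_7 = 26; b_8 = 3; b_9 = 13; b_{10} = 25; b_{11} = 30; b_{12} = 36; b_{13} = 15; b_{14} = 18; b_{15} = 31; b_{16} = 9; b_{17} = 39; b_{18} = 28; b_{19} = 43; b_{20} = 14; b_{21} = 45; b_{22} = 7; b_{23} = 46; b_{24} = 27; b_{25} = 23; b_{26} = 37; b_{27} = 35; b_{28} = 42; b_{29} = 41; b_{30} = 21; b_{31} = 44; b_{32} = 34; b_{33} = 22; b_{34} = 17; b_{35} = 11; b_{36} = 32; b_{37} = 29; b_{38} = 16; b_{39} = 38; b_{40} = 8; b_{41} = 19; b_{42} = 4; b_{43} = 33; b_{44} = 2; b_{45} = 40; b_{46} = 1; b_{47} = 20.
Since b_{47} = b_1 = 20, the sequence is periodic with period 46.
(3000 - 1) mod 46 = 9, so b_{3000} = b_{10} = 25.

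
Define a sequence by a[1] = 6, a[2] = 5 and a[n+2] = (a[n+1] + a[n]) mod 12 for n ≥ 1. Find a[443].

We have a[1] = 6, a[2] = 5, a[3] = 11, a[4] = 4, a[5] = 3, a[6] = 7, a[7] = 10, a[8] = 5, a[9] = 3, a[10] = 8, a[11] = 11, a[12] = 7, a[13] = 6, a[14] = 1, a[15] = 7, a[16] = 8, a[17] = 3, a[18] = 11, a[19] = 2, a[20] = 1, a[21] = 3, a[22] = 4, a[23] = 7, a[24] = 11, a[25] = 6, a[26] = 5.
Since (a[25], a[26]) = (a[1], a[2]) = (6, 5) (two consecutive terms determine the rest), the sequence is periodic with period 24.
(443 - 1) mod 24 = 10, so a[443] = a[11] = 11.

11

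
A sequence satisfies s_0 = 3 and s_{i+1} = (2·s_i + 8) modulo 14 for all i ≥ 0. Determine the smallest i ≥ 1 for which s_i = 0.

Listing terms: s_0 = 3,  s_1 = 0,  s_2 = 8,  s_3 = 10,  s_4 = 0.
Since s_4 = s_1 = 0, the sequence is eventually periodic: after a pre-period of length 1 it cycles with period 3.
The value 0 first appears (with i ≥ 1) at s_1.

1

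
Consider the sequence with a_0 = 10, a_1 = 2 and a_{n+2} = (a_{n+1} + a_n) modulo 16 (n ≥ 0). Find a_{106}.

2

Listing terms: a_0 = 10,  a_1 = 2,  a_2 = 12,  a_3 = 14,  a_4 = 10,  a_5 = 8,  a_6 = 2,  a_7 = 10,  a_8 = 12,  a_9 = 6,  a_{10} = 2,  a_{11} = 8,  a_{12} = 10,  a_{13} = 2.
The sequence repeats with period 12.
(106 - 0) mod 12 = 10, so a_{106} = a_{10} = 2.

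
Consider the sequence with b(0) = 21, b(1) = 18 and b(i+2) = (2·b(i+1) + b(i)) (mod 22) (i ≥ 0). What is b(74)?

13

We have b(0) = 21, b(1) = 18, b(2) = 13, b(3) = 0, b(4) = 13, b(5) = 4, b(6) = 21, b(7) = 2, b(8) = 3, b(9) = 8, b(10) = 19, b(11) = 2, b(12) = 1, b(13) = 4, b(14) = 9, b(15) = 0, b(16) = 9, b(17) = 18, b(18) = 1, b(19) = 20, b(20) = 19, b(21) = 14, b(22) = 3, b(23) = 20, b(24) = 21, b(25) = 18.
The sequence repeats with period 24.
So b(74) = b(0 + ((74-0) mod 24)) = b(2) = 13.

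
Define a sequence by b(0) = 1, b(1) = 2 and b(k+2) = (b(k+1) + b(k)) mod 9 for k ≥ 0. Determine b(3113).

5

b(0) = 1, b(1) = 2, b(2) = 3, b(3) = 5, b(4) = 8, b(5) = 4, b(6) = 3, b(7) = 7, b(8) = 1, b(9) = 8, b(10) = 0, b(11) = 8, b(12) = 8, b(13) = 7, b(14) = 6, b(15) = 4, b(16) = 1, b(17) = 5, b(18) = 6, b(19) = 2, b(20) = 8, b(21) = 1, b(22) = 0, b(23) = 1, b(24) = 1, b(25) = 2.
The sequence repeats with period 24.
So b(3113) = b(0 + ((3113-0) mod 24)) = b(17) = 5.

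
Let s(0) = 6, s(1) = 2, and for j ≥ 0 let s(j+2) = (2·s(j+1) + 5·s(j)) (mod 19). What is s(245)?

5

We have s(0) = 6; s(1) = 2; s(2) = 15; s(3) = 2; s(4) = 3; s(5) = 16; s(6) = 9; s(7) = 3; s(8) = 13; s(9) = 3; s(10) = 14; s(11) = 5; s(12) = 4; s(13) = 14; s(14) = 10; s(15) = 14; s(16) = 2; s(17) = 17; s(18) = 6; s(19) = 2.
The sequence repeats with period 18.
(245 - 0) mod 18 = 11, so s(245) = s(11) = 5.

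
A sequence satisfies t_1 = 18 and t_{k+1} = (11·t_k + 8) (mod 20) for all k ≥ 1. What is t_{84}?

Computing terms: t_1 = 18,  t_2 = 6,  t_3 = 14,  t_4 = 2,  t_5 = 10,  t_6 = 18.
Since t_6 = t_1 = 18, the sequence is periodic with period 5.
So t_{84} = t_{1 + ((84-1) mod 5)} = t_4 = 2.

2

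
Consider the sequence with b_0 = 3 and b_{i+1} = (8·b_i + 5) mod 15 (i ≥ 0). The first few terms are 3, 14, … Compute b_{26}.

b_0 = 3; b_1 = 14; b_2 = 12; b_3 = 11; b_4 = 3.
Since b_4 = b_0 = 3, the sequence is periodic with period 4.
So b_{26} = b_{0 + ((26-0) mod 4)} = b_2 = 12.

12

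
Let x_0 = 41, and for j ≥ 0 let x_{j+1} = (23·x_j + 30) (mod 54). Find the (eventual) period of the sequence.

x_0 = 41; x_1 = 1; x_2 = 53; x_3 = 7; x_4 = 29; x_5 = 49; x_6 = 23; x_7 = 19; x_8 = 35; x_9 = 25; x_{10} = 11; x_{11} = 13; x_{12} = 5; x_{13} = 37; x_{14} = 17; x_{15} = 43; x_{16} = 47; x_{17} = 31; x_{18} = 41.
Since x_{18} = x_0 = 41, the sequence is periodic with period 18.

18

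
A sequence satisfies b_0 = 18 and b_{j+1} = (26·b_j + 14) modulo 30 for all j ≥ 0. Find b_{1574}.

Listing terms: b_0 = 18; b_1 = 2; b_2 = 6; b_3 = 20; b_4 = 24; b_5 = 8; b_6 = 12; b_7 = 26; b_8 = 0; b_9 = 14; b_{10} = 18.
The sequence repeats with period 10.
So b_{1574} = b_{0 + ((1574-0) mod 10)} = b_4 = 24.

24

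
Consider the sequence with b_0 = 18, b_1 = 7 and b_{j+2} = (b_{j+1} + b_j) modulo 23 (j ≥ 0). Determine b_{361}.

b_0 = 18, b_1 = 7, b_2 = 2, b_3 = 9, b_4 = 11, b_5 = 20, b_6 = 8, b_7 = 5, b_8 = 13, b_9 = 18, b_{10} = 8, b_{11} = 3, b_{12} = 11, b_{13} = 14, b_{14} = 2, b_{15} = 16, b_{16} = 18, b_{17} = 11, b_{18} = 6, b_{19} = 17, b_{20} = 0, b_{21} = 17, b_{22} = 17, b_{23} = 11, b_{24} = 5, b_{25} = 16, b_{26} = 21, b_{27} = 14, b_{28} = 12, b_{29} = 3, b_{30} = 15, b_{31} = 18, b_{32} = 10, b_{33} = 5, b_{34} = 15, b_{35} = 20, b_{36} = 12, b_{37} = 9, b_{38} = 21, b_{39} = 7, b_{40} = 5, b_{41} = 12, b_{42} = 17, b_{43} = 6, b_{44} = 0, b_{45} = 6, b_{46} = 6, b_{47} = 12, b_{48} = 18, b_{49} = 7.
The sequence repeats with period 48.
(361 - 0) mod 48 = 25, so b_{361} = b_{25} = 16.

16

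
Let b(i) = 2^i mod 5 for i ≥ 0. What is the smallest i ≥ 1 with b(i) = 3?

b(0) = 1; b(1) = 2; b(2) = 4; b(3) = 3; b(4) = 1.
The sequence repeats with period 4.
The value 3 first appears (with i ≥ 1) at b(3).

3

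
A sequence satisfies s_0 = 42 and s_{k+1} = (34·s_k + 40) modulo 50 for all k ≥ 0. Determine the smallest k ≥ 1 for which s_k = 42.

10

Listing terms: s_0 = 42; s_1 = 18; s_2 = 2; s_3 = 8; s_4 = 12; s_5 = 48; s_6 = 22; s_7 = 38; s_8 = 32; s_9 = 28; s_{10} = 42.
Since s_{10} = s_0 = 42, the sequence is periodic with period 10.
The value 42 next appears (with k ≥ 1) at s_{10}.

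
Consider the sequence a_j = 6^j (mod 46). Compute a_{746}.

16

We have a_0 = 1, a_1 = 6, a_2 = 36, a_3 = 32, a_4 = 8, a_5 = 2, a_6 = 12, a_7 = 26, a_8 = 18, a_9 = 16, a_{10} = 4, a_{11} = 24, a_{12} = 6.
Since a_{12} = a_1 = 6, the sequence is eventually periodic: after a pre-period of length 1 it cycles with period 11.
For j ≥ 1, a_j depends only on (j - 1) mod 11. (746 - 1) mod 11 = 8, so a_{746} = a_9 = 16.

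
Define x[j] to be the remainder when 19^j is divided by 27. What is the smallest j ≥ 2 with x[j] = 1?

3

Listing terms: x[1] = 19; x[2] = 10; x[3] = 1; x[4] = 19.
Since x[4] = x[1] = 19, the sequence is periodic with period 3.
The value 1 first appears (with j ≥ 2) at x[3].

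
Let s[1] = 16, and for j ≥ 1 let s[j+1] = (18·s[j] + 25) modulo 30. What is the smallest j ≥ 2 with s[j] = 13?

s[1] = 16, s[2] = 13, s[3] = 19, s[4] = 7, s[5] = 1, s[6] = 13.
Since s[6] = s[2] = 13, the sequence is eventually periodic: after a pre-period of length 1 it cycles with period 4.
The value 13 first appears (with j ≥ 2) at s[2].

2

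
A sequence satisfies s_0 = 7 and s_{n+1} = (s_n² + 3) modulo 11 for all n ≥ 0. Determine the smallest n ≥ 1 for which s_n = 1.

2

Computing terms: s_0 = 7,  s_1 = 8,  s_2 = 1,  s_3 = 4,  s_4 = 8.
Since s_4 = s_1 = 8, the sequence is eventually periodic: after a pre-period of length 1 it cycles with period 3.
The value 1 first appears (with n ≥ 1) at s_2.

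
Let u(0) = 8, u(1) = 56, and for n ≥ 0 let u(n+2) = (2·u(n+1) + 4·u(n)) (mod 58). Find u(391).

Listing terms: u(0) = 8,  u(1) = 56,  u(2) = 28,  u(3) = 48,  u(4) = 34,  u(5) = 28,  u(6) = 18,  u(7) = 32,  u(8) = 20,  u(9) = 52,  u(10) = 10,  u(11) = 54,  u(12) = 32,  u(13) = 48,  u(14) = 50,  u(15) = 2,  u(16) = 30,  u(17) = 10,  u(18) = 24,  u(19) = 30,  u(20) = 40,  u(21) = 26,  u(22) = 38,  u(23) = 6,  u(24) = 48,  u(25) = 4,  u(26) = 26,  u(27) = 10,  u(28) = 8,  u(29) = 56.
Since (u(28), u(29)) = (u(0), u(1)) = (8, 56) (two consecutive terms determine the rest), the sequence is periodic with period 28.
(391 - 0) mod 28 = 27, so u(391) = u(27) = 10.

10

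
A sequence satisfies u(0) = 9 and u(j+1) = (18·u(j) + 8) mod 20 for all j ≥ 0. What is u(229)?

0

u(0) = 9; u(1) = 10; u(2) = 8; u(3) = 12; u(4) = 4; u(5) = 0; u(6) = 8.
Since u(6) = u(2) = 8, the sequence is eventually periodic: after a pre-period of length 2 it cycles with period 4.
For j ≥ 2, u(j) depends only on (j - 2) mod 4. (229 - 2) mod 4 = 3, so u(229) = u(5) = 0.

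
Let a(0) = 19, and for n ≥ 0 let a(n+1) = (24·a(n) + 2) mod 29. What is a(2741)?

9

a(0) = 19, a(1) = 23, a(2) = 3, a(3) = 16, a(4) = 9, a(5) = 15, a(6) = 14, a(7) = 19.
Since a(7) = a(0) = 19, the sequence is periodic with period 7.
(2741 - 0) mod 7 = 4, so a(2741) = a(4) = 9.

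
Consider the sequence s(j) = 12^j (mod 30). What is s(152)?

6

Listing terms: s(1) = 12,  s(2) = 24,  s(3) = 18,  s(4) = 6,  s(5) = 12.
Since s(5) = s(1) = 12, the sequence is periodic with period 4.
So s(152) = s(1 + ((152-1) mod 4)) = s(4) = 6.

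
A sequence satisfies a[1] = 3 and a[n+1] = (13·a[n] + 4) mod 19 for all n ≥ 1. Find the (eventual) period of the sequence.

18

Listing terms: a[1] = 3; a[2] = 5; a[3] = 12; a[4] = 8; a[5] = 13; a[6] = 2; a[7] = 11; a[8] = 14; a[9] = 15; a[10] = 9; a[11] = 7; a[12] = 0; a[13] = 4; a[14] = 18; a[15] = 10; a[16] = 1; a[17] = 17; a[18] = 16; a[19] = 3.
The sequence repeats with period 18.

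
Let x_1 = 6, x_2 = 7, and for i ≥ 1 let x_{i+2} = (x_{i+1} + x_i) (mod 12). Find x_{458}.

7

Listing terms: x_1 = 6; x_2 = 7; x_3 = 1; x_4 = 8; x_5 = 9; x_6 = 5; x_7 = 2; x_8 = 7; x_9 = 9; x_{10} = 4; x_{11} = 1; x_{12} = 5; x_{13} = 6; x_{14} = 11; x_{15} = 5; x_{16} = 4; x_{17} = 9; x_{18} = 1; x_{19} = 10; x_{20} = 11; x_{21} = 9; x_{22} = 8; x_{23} = 5; x_{24} = 1; x_{25} = 6; x_{26} = 7.
The sequence repeats with period 24.
So x_{458} = x_{1 + ((458-1) mod 24)} = x_2 = 7.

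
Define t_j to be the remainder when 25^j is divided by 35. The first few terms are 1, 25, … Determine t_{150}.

15

t_0 = 1; t_1 = 25; t_2 = 30; t_3 = 15; t_4 = 25.
Since t_4 = t_1 = 25, the sequence is eventually periodic: after a pre-period of length 1 it cycles with period 3.
For j ≥ 1, t_j depends only on (j - 1) mod 3. (150 - 1) mod 3 = 2, so t_{150} = t_3 = 15.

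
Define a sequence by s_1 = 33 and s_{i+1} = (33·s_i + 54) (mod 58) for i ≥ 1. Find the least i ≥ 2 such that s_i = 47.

8

Listing terms: s_1 = 33,  s_2 = 41,  s_3 = 15,  s_4 = 27,  s_5 = 17,  s_6 = 35,  s_7 = 49,  s_8 = 47,  s_9 = 39,  s_{10} = 7,  s_{11} = 53,  s_{12} = 5,  s_{13} = 45,  s_{14} = 31,  s_{15} = 33.
The sequence repeats with period 14.
The value 47 first appears (with i ≥ 2) at s_8.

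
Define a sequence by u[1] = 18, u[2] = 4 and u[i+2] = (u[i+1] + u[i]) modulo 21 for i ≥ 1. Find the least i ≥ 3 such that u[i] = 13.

Listing terms: u[1] = 18; u[2] = 4; u[3] = 1; u[4] = 5; u[5] = 6; u[6] = 11; u[7] = 17; u[8] = 7; u[9] = 3; u[10] = 10; u[11] = 13; u[12] = 2; u[13] = 15; u[14] = 17; u[15] = 11; u[16] = 7; u[17] = 18; u[18] = 4.
Since (u[17], u[18]) = (u[1], u[2]) = (18, 4) (two consecutive terms determine the rest), the sequence is periodic with period 16.
The value 13 first appears (with i ≥ 3) at u[11].

11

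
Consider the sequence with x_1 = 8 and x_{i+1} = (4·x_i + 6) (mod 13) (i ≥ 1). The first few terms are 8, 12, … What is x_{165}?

2

x_1 = 8; x_2 = 12; x_3 = 2; x_4 = 1; x_5 = 10; x_6 = 7; x_7 = 8.
Since x_7 = x_1 = 8, the sequence is periodic with period 6.
(165 - 1) mod 6 = 2, so x_{165} = x_3 = 2.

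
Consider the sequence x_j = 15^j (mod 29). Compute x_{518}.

x_0 = 1; x_1 = 15; x_2 = 22; x_3 = 11; x_4 = 20; x_5 = 10; x_6 = 5; x_7 = 17; x_8 = 23; x_9 = 26; x_{10} = 13; x_{11} = 21; x_{12} = 25; x_{13} = 27; x_{14} = 28; x_{15} = 14; x_{16} = 7; x_{17} = 18; x_{18} = 9; x_{19} = 19; x_{20} = 24; x_{21} = 12; x_{22} = 6; x_{23} = 3; x_{24} = 16; x_{25} = 8; x_{26} = 4; x_{27} = 2; x_{28} = 1.
Since x_{28} = x_0 = 1, the sequence is periodic with period 28.
(518 - 0) mod 28 = 14, so x_{518} = x_{14} = 28.

28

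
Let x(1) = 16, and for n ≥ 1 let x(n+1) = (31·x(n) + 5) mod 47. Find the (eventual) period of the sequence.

46

Computing terms: x(1) = 16,  x(2) = 31,  x(3) = 26,  x(4) = 12,  x(5) = 1,  x(6) = 36,  x(7) = 40,  x(8) = 23,  x(9) = 13,  x(10) = 32,  x(11) = 10,  x(12) = 33,  x(13) = 41,  x(14) = 7,  x(15) = 34,  x(16) = 25,  x(17) = 28,  x(18) = 27,  x(19) = 43,  x(20) = 22,  x(21) = 29,  x(22) = 11,  x(23) = 17,  x(24) = 15,  x(25) = 0,  x(26) = 5,  x(27) = 19,  x(28) = 30,  x(29) = 42,  x(30) = 38,  x(31) = 8,  x(32) = 18,  x(33) = 46,  x(34) = 21,  x(35) = 45,  x(36) = 37,  x(37) = 24,  x(38) = 44,  x(39) = 6,  x(40) = 3,  x(41) = 4,  x(42) = 35,  x(43) = 9,  x(44) = 2,  x(45) = 20,  x(46) = 14,  x(47) = 16.
The sequence repeats with period 46.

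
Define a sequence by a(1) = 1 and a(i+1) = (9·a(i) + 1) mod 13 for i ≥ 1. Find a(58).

We have a(1) = 1; a(2) = 10; a(3) = 0; a(4) = 1.
The sequence repeats with period 3.
So a(58) = a(1 + ((58-1) mod 3)) = a(1) = 1.

1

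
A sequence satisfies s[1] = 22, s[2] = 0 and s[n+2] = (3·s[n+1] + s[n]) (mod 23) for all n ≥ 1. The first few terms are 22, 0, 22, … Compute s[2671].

Listing terms: s[1] = 22; s[2] = 0; s[3] = 22; s[4] = 20; s[5] = 13; s[6] = 13; s[7] = 6; s[8] = 8; s[9] = 7; s[10] = 6; s[11] = 2; s[12] = 12; s[13] = 15; s[14] = 11; s[15] = 2; s[16] = 17; s[17] = 7; s[18] = 15; s[19] = 6; s[20] = 10; s[21] = 13; s[22] = 3; s[23] = 22; s[24] = 0.
Since (s[23], s[24]) = (s[1], s[2]) = (22, 0) (two consecutive terms determine the rest), the sequence is periodic with period 22.
(2671 - 1) mod 22 = 8, so s[2671] = s[9] = 7.

7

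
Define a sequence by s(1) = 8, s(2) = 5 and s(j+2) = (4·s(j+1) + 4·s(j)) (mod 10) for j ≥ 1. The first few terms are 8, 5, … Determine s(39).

Listing terms: s(1) = 8; s(2) = 5; s(3) = 2; s(4) = 8; s(5) = 0; s(6) = 2; s(7) = 8.
Since (s(6), s(7)) = (s(3), s(4)) = (2, 8) (two consecutive terms determine the rest), the sequence is eventually periodic: after a pre-period of length 2 it cycles with period 3.
For j ≥ 3, s(j) depends only on (j - 3) mod 3. (39 - 3) mod 3 = 0, so s(39) = s(3) = 2.

2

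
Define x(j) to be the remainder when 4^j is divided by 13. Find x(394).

Computing terms: x(0) = 1, x(1) = 4, x(2) = 3, x(3) = 12, x(4) = 9, x(5) = 10, x(6) = 1.
Since x(6) = x(0) = 1, the sequence is periodic with period 6.
So x(394) = x(0 + ((394-0) mod 6)) = x(4) = 9.

9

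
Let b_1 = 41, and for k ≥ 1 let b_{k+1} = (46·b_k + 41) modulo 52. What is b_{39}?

23

We have b_1 = 41, b_2 = 3, b_3 = 23, b_4 = 7, b_5 = 51, b_6 = 47, b_7 = 19, b_8 = 31, b_9 = 11, b_{10} = 27, b_{11} = 35, b_{12} = 39, b_{13} = 15, b_{14} = 3.
Since b_{14} = b_2 = 3, the sequence is eventually periodic: after a pre-period of length 1 it cycles with period 12.
For k ≥ 2, b_k depends only on (k - 2) mod 12. (39 - 2) mod 12 = 1, so b_{39} = b_3 = 23.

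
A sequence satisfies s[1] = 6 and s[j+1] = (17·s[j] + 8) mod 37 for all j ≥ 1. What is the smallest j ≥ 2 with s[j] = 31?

Computing terms: s[1] = 6, s[2] = 36, s[3] = 28, s[4] = 3, s[5] = 22, s[6] = 12, s[7] = 27, s[8] = 23, s[9] = 29, s[10] = 20, s[11] = 15, s[12] = 4, s[13] = 2, s[14] = 5, s[15] = 19, s[16] = 35, s[17] = 11, s[18] = 10, s[19] = 30, s[20] = 0, s[21] = 8, s[22] = 33, s[23] = 14, s[24] = 24, s[25] = 9, s[26] = 13, s[27] = 7, s[28] = 16, s[29] = 21, s[30] = 32, s[31] = 34, s[32] = 31, s[33] = 17, s[34] = 1, s[35] = 25, s[36] = 26, s[37] = 6.
The sequence repeats with period 36.
The value 31 first appears (with j ≥ 2) at s[32].

32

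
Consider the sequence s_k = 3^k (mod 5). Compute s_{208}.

s_1 = 3; s_2 = 4; s_3 = 2; s_4 = 1; s_5 = 3.
Since s_5 = s_1 = 3, the sequence is periodic with period 4.
(208 - 1) mod 4 = 3, so s_{208} = s_4 = 1.

1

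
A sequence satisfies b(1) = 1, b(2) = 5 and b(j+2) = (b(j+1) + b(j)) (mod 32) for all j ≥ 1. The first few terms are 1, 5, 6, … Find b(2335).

b(1) = 1, b(2) = 5, b(3) = 6, b(4) = 11, b(5) = 17, b(6) = 28, b(7) = 13, b(8) = 9, b(9) = 22, b(10) = 31, b(11) = 21, b(12) = 20, b(13) = 9, b(14) = 29, b(15) = 6, b(16) = 3, b(17) = 9, b(18) = 12, b(19) = 21, b(20) = 1, b(21) = 22, b(22) = 23, b(23) = 13, b(24) = 4, b(25) = 17, b(26) = 21, b(27) = 6, b(28) = 27, b(29) = 1, b(30) = 28, b(31) = 29, b(32) = 25, b(33) = 22, b(34) = 15, b(35) = 5, b(36) = 20, b(37) = 25, b(38) = 13, b(39) = 6, b(40) = 19, b(41) = 25, b(42) = 12, b(43) = 5, b(44) = 17, b(45) = 22, b(46) = 7, b(47) = 29, b(48) = 4, b(49) = 1, b(50) = 5.
Since (b(49), b(50)) = (b(1), b(2)) = (1, 5) (two consecutive terms determine the rest), the sequence is periodic with period 48.
So b(2335) = b(1 + ((2335-1) mod 48)) = b(31) = 29.

29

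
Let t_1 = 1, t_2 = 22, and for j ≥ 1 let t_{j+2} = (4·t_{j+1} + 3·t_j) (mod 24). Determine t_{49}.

1

t_1 = 1,  t_2 = 22,  t_3 = 19,  t_4 = 22,  t_5 = 1,  t_6 = 22.
Since (t_5, t_6) = (t_1, t_2) = (1, 22) (two consecutive terms determine the rest), the sequence is periodic with period 4.
(49 - 1) mod 4 = 0, so t_{49} = t_1 = 1.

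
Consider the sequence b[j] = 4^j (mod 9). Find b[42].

Computing terms: b[0] = 1, b[1] = 4, b[2] = 7, b[3] = 1.
The sequence repeats with period 3.
So b[42] = b[0 + ((42-0) mod 3)] = b[0] = 1.

1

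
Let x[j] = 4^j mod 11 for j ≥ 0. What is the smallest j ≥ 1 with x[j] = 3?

Listing terms: x[0] = 1,  x[1] = 4,  x[2] = 5,  x[3] = 9,  x[4] = 3,  x[5] = 1.
Since x[5] = x[0] = 1, the sequence is periodic with period 5.
The value 3 first appears (with j ≥ 1) at x[4].

4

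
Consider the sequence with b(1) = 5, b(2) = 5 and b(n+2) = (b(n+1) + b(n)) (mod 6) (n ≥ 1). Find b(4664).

3

Listing terms: b(1) = 5,  b(2) = 5,  b(3) = 4,  b(4) = 3,  b(5) = 1,  b(6) = 4,  b(7) = 5,  b(8) = 3,  b(9) = 2,  b(10) = 5,  b(11) = 1,  b(12) = 0,  b(13) = 1,  b(14) = 1,  b(15) = 2,  b(16) = 3,  b(17) = 5,  b(18) = 2,  b(19) = 1,  b(20) = 3,  b(21) = 4,  b(22) = 1,  b(23) = 5,  b(24) = 0,  b(25) = 5,  b(26) = 5.
The sequence repeats with period 24.
So b(4664) = b(1 + ((4664-1) mod 24)) = b(8) = 3.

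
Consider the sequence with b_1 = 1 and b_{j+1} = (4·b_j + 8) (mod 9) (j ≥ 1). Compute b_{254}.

3

Listing terms: b_1 = 1; b_2 = 3; b_3 = 2; b_4 = 7; b_5 = 0; b_6 = 8; b_7 = 4; b_8 = 6; b_9 = 5; b_{10} = 1.
The sequence repeats with period 9.
So b_{254} = b_{1 + ((254-1) mod 9)} = b_2 = 3.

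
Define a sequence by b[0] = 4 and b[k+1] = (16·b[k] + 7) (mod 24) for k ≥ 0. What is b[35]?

15

We have b[0] = 4, b[1] = 23, b[2] = 15, b[3] = 7, b[4] = 23.
Since b[4] = b[1] = 23, the sequence is eventually periodic: after a pre-period of length 1 it cycles with period 3.
For k ≥ 1, b[k] depends only on (k - 1) mod 3. (35 - 1) mod 3 = 1, so b[35] = b[2] = 15.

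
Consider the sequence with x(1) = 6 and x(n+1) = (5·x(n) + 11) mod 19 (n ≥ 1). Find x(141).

0

Listing terms: x(1) = 6, x(2) = 3, x(3) = 7, x(4) = 8, x(5) = 13, x(6) = 0, x(7) = 11, x(8) = 9, x(9) = 18, x(10) = 6.
Since x(10) = x(1) = 6, the sequence is periodic with period 9.
(141 - 1) mod 9 = 5, so x(141) = x(6) = 0.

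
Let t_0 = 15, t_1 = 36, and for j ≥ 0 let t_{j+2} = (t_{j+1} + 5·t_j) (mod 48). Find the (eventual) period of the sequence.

24

Computing terms: t_0 = 15,  t_1 = 36,  t_2 = 15,  t_3 = 3,  t_4 = 30,  t_5 = 45,  t_6 = 3,  t_7 = 36,  t_8 = 3,  t_9 = 39,  t_{10} = 6,  t_{11} = 9,  t_{12} = 39,  t_{13} = 36,  t_{14} = 39,  t_{15} = 27,  t_{16} = 30,  t_{17} = 21,  t_{18} = 27,  t_{19} = 36,  t_{20} = 27,  t_{21} = 15,  t_{22} = 6,  t_{23} = 33,  t_{24} = 15,  t_{25} = 36.
Since (t_{24}, t_{25}) = (t_0, t_1) = (15, 36) (two consecutive terms determine the rest), the sequence is periodic with period 24.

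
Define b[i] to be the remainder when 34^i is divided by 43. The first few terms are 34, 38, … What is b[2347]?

Listing terms: b[1] = 34, b[2] = 38, b[3] = 2, b[4] = 25, b[5] = 33, b[6] = 4, b[7] = 7, b[8] = 23, b[9] = 8, b[10] = 14, b[11] = 3, b[12] = 16, b[13] = 28, b[14] = 6, b[15] = 32, b[16] = 13, b[17] = 12, b[18] = 21, b[19] = 26, b[20] = 24, b[21] = 42, b[22] = 9, b[23] = 5, b[24] = 41, b[25] = 18, b[26] = 10, b[27] = 39, b[28] = 36, b[29] = 20, b[30] = 35, b[31] = 29, b[32] = 40, b[33] = 27, b[34] = 15, b[35] = 37, b[36] = 11, b[37] = 30, b[38] = 31, b[39] = 22, b[40] = 17, b[41] = 19, b[42] = 1, b[43] = 34.
The sequence repeats with period 42.
(2347 - 1) mod 42 = 36, so b[2347] = b[37] = 30.

30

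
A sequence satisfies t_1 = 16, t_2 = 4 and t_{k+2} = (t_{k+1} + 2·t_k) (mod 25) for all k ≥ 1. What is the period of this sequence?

4

Listing terms: t_1 = 16,  t_2 = 4,  t_3 = 11,  t_4 = 19,  t_5 = 16,  t_6 = 4.
Since (t_5, t_6) = (t_1, t_2) = (16, 4) (two consecutive terms determine the rest), the sequence is periodic with period 4.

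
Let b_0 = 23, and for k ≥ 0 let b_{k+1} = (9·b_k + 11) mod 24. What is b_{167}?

We have b_0 = 23, b_1 = 2, b_2 = 5, b_3 = 8, b_4 = 11, b_5 = 14, b_6 = 17, b_7 = 20, b_8 = 23.
Since b_8 = b_0 = 23, the sequence is periodic with period 8.
(167 - 0) mod 8 = 7, so b_{167} = b_7 = 20.

20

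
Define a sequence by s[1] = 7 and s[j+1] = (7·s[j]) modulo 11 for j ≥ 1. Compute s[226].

4

We have s[1] = 7; s[2] = 5; s[3] = 2; s[4] = 3; s[5] = 10; s[6] = 4; s[7] = 6; s[8] = 9; s[9] = 8; s[10] = 1; s[11] = 7.
Since s[11] = s[1] = 7, the sequence is periodic with period 10.
So s[226] = s[1 + ((226-1) mod 10)] = s[6] = 4.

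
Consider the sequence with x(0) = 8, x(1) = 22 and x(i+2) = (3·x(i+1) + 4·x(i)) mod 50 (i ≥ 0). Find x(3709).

12

Computing terms: x(0) = 8; x(1) = 22; x(2) = 48; x(3) = 32; x(4) = 38; x(5) = 42; x(6) = 28; x(7) = 2; x(8) = 18; x(9) = 12; x(10) = 8; x(11) = 22.
The sequence repeats with period 10.
So x(3709) = x(0 + ((3709-0) mod 10)) = x(9) = 12.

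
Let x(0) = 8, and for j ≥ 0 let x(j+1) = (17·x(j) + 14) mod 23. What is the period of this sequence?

x(0) = 8,  x(1) = 12,  x(2) = 11,  x(3) = 17,  x(4) = 4,  x(5) = 13,  x(6) = 5,  x(7) = 7,  x(8) = 18,  x(9) = 21,  x(10) = 3,  x(11) = 19,  x(12) = 15,  x(13) = 16,  x(14) = 10,  x(15) = 0,  x(16) = 14,  x(17) = 22,  x(18) = 20,  x(19) = 9,  x(20) = 6,  x(21) = 1,  x(22) = 8.
Since x(22) = x(0) = 8, the sequence is periodic with period 22.

22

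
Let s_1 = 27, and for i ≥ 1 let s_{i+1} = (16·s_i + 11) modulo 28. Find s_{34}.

27

We have s_1 = 27,  s_2 = 23,  s_3 = 15,  s_4 = 27.
Since s_4 = s_1 = 27, the sequence is periodic with period 3.
So s_{34} = s_{1 + ((34-1) mod 3)} = s_1 = 27.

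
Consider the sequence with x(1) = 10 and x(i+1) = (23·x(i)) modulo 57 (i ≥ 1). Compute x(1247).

52

Listing terms: x(1) = 10, x(2) = 2, x(3) = 46, x(4) = 32, x(5) = 52, x(6) = 56, x(7) = 34, x(8) = 41, x(9) = 31, x(10) = 29, x(11) = 40, x(12) = 8, x(13) = 13, x(14) = 14, x(15) = 37, x(16) = 53, x(17) = 22, x(18) = 50, x(19) = 10.
Since x(19) = x(1) = 10, the sequence is periodic with period 18.
(1247 - 1) mod 18 = 4, so x(1247) = x(5) = 52.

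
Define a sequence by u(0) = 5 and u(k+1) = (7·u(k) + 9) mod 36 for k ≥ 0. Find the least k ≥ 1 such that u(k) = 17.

u(0) = 5,  u(1) = 8,  u(2) = 29,  u(3) = 32,  u(4) = 17,  u(5) = 20,  u(6) = 5.
The sequence repeats with period 6.
The value 17 first appears (with k ≥ 1) at u(4).

4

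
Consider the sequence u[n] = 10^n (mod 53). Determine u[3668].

47

u[0] = 1,  u[1] = 10,  u[2] = 47,  u[3] = 46,  u[4] = 36,  u[5] = 42,  u[6] = 49,  u[7] = 13,  u[8] = 24,  u[9] = 28,  u[10] = 15,  u[11] = 44,  u[12] = 16,  u[13] = 1.
Since u[13] = u[0] = 1, the sequence is periodic with period 13.
So u[3668] = u[0 + ((3668-0) mod 13)] = u[2] = 47.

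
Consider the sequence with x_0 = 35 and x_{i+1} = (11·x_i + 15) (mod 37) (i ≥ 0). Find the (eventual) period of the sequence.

6

Listing terms: x_0 = 35, x_1 = 30, x_2 = 12, x_3 = 36, x_4 = 4, x_5 = 22, x_6 = 35.
Since x_6 = x_0 = 35, the sequence is periodic with period 6.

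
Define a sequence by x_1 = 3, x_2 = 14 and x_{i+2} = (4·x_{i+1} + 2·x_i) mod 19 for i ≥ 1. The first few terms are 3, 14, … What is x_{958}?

10

Listing terms: x_1 = 3; x_2 = 14; x_3 = 5; x_4 = 10; x_5 = 12; x_6 = 11; x_7 = 11; x_8 = 9; x_9 = 1; x_{10} = 3; x_{11} = 14.
Since (x_{10}, x_{11}) = (x_1, x_2) = (3, 14) (two consecutive terms determine the rest), the sequence is periodic with period 9.
(958 - 1) mod 9 = 3, so x_{958} = x_4 = 10.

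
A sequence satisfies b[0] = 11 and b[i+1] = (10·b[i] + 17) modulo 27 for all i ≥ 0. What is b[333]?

2

b[0] = 11, b[1] = 19, b[2] = 18, b[3] = 8, b[4] = 16, b[5] = 15, b[6] = 5, b[7] = 13, b[8] = 12, b[9] = 2, b[10] = 10, b[11] = 9, b[12] = 26, b[13] = 7, b[14] = 6, b[15] = 23, b[16] = 4, b[17] = 3, b[18] = 20, b[19] = 1, b[20] = 0, b[21] = 17, b[22] = 25, b[23] = 24, b[24] = 14, b[25] = 22, b[26] = 21, b[27] = 11.
The sequence repeats with period 27.
(333 - 0) mod 27 = 9, so b[333] = b[9] = 2.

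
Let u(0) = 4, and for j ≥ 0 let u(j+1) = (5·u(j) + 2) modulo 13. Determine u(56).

4

We have u(0) = 4; u(1) = 9; u(2) = 8; u(3) = 3; u(4) = 4.
The sequence repeats with period 4.
(56 - 0) mod 4 = 0, so u(56) = u(0) = 4.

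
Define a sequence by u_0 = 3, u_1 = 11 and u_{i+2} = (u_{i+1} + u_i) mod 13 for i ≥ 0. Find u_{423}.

12

u_0 = 3; u_1 = 11; u_2 = 1; u_3 = 12; u_4 = 0; u_5 = 12; u_6 = 12; u_7 = 11; u_8 = 10; u_9 = 8; u_{10} = 5; u_{11} = 0; u_{12} = 5; u_{13} = 5; u_{14} = 10; u_{15} = 2; u_{16} = 12; u_{17} = 1; u_{18} = 0; u_{19} = 1; u_{20} = 1; u_{21} = 2; u_{22} = 3; u_{23} = 5; u_{24} = 8; u_{25} = 0; u_{26} = 8; u_{27} = 8; u_{28} = 3; u_{29} = 11.
The sequence repeats with period 28.
(423 - 0) mod 28 = 3, so u_{423} = u_3 = 12.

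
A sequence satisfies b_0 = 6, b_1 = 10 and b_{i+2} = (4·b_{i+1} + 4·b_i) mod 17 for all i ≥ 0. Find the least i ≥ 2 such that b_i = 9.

We have b_0 = 6, b_1 = 10, b_2 = 13, b_3 = 7, b_4 = 12, b_5 = 8, b_6 = 12, b_7 = 12, b_8 = 11, b_9 = 7, b_{10} = 4, b_{11} = 10, b_{12} = 5, b_{13} = 9, b_{14} = 5, b_{15} = 5, b_{16} = 6, b_{17} = 10.
Since (b_{16}, b_{17}) = (b_0, b_1) = (6, 10) (two consecutive terms determine the rest), the sequence is periodic with period 16.
The value 9 first appears (with i ≥ 2) at b_{13}.

13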